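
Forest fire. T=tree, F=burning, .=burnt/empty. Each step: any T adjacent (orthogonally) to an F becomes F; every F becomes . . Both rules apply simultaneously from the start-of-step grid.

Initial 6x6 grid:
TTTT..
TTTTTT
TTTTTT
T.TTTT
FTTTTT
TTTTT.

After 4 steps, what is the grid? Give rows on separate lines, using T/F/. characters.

Step 1: 3 trees catch fire, 1 burn out
  TTTT..
  TTTTTT
  TTTTTT
  F.TTTT
  .FTTTT
  FTTTT.
Step 2: 3 trees catch fire, 3 burn out
  TTTT..
  TTTTTT
  FTTTTT
  ..TTTT
  ..FTTT
  .FTTT.
Step 3: 5 trees catch fire, 3 burn out
  TTTT..
  FTTTTT
  .FTTTT
  ..FTTT
  ...FTT
  ..FTT.
Step 4: 6 trees catch fire, 5 burn out
  FTTT..
  .FTTTT
  ..FTTT
  ...FTT
  ....FT
  ...FT.

FTTT..
.FTTTT
..FTTT
...FTT
....FT
...FT.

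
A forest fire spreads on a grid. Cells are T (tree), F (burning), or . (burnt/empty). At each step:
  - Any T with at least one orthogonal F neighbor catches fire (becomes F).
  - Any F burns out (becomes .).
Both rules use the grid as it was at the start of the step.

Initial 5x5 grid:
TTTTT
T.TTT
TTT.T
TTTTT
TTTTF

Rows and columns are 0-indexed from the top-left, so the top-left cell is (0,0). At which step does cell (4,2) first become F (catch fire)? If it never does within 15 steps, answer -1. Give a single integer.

Step 1: cell (4,2)='T' (+2 fires, +1 burnt)
Step 2: cell (4,2)='F' (+3 fires, +2 burnt)
  -> target ignites at step 2
Step 3: cell (4,2)='.' (+3 fires, +3 burnt)
Step 4: cell (4,2)='.' (+5 fires, +3 burnt)
Step 5: cell (4,2)='.' (+4 fires, +5 burnt)
Step 6: cell (4,2)='.' (+2 fires, +4 burnt)
Step 7: cell (4,2)='.' (+2 fires, +2 burnt)
Step 8: cell (4,2)='.' (+1 fires, +2 burnt)
Step 9: cell (4,2)='.' (+0 fires, +1 burnt)
  fire out at step 9

2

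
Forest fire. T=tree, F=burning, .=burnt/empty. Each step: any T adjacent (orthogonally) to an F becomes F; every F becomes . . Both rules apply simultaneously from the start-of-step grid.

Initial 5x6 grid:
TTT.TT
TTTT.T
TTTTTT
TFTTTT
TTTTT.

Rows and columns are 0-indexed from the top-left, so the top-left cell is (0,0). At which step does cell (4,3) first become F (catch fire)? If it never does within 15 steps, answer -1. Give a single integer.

Step 1: cell (4,3)='T' (+4 fires, +1 burnt)
Step 2: cell (4,3)='T' (+6 fires, +4 burnt)
Step 3: cell (4,3)='F' (+6 fires, +6 burnt)
  -> target ignites at step 3
Step 4: cell (4,3)='.' (+6 fires, +6 burnt)
Step 5: cell (4,3)='.' (+1 fires, +6 burnt)
Step 6: cell (4,3)='.' (+1 fires, +1 burnt)
Step 7: cell (4,3)='.' (+1 fires, +1 burnt)
Step 8: cell (4,3)='.' (+1 fires, +1 burnt)
Step 9: cell (4,3)='.' (+0 fires, +1 burnt)
  fire out at step 9

3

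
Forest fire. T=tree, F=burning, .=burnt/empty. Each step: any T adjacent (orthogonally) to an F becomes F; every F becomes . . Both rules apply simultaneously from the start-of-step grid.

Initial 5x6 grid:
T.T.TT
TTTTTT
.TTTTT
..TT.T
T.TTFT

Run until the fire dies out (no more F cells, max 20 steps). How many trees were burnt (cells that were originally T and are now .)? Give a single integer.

Answer: 21

Derivation:
Step 1: +2 fires, +1 burnt (F count now 2)
Step 2: +3 fires, +2 burnt (F count now 3)
Step 3: +3 fires, +3 burnt (F count now 3)
Step 4: +4 fires, +3 burnt (F count now 4)
Step 5: +4 fires, +4 burnt (F count now 4)
Step 6: +3 fires, +4 burnt (F count now 3)
Step 7: +1 fires, +3 burnt (F count now 1)
Step 8: +1 fires, +1 burnt (F count now 1)
Step 9: +0 fires, +1 burnt (F count now 0)
Fire out after step 9
Initially T: 22, now '.': 29
Total burnt (originally-T cells now '.'): 21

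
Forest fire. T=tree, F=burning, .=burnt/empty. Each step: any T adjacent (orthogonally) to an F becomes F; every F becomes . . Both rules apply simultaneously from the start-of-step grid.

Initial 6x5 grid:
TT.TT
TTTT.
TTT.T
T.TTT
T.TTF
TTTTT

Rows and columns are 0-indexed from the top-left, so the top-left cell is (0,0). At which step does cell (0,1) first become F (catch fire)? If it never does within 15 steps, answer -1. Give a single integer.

Step 1: cell (0,1)='T' (+3 fires, +1 burnt)
Step 2: cell (0,1)='T' (+4 fires, +3 burnt)
Step 3: cell (0,1)='T' (+2 fires, +4 burnt)
Step 4: cell (0,1)='T' (+2 fires, +2 burnt)
Step 5: cell (0,1)='T' (+3 fires, +2 burnt)
Step 6: cell (0,1)='T' (+4 fires, +3 burnt)
Step 7: cell (0,1)='F' (+4 fires, +4 burnt)
  -> target ignites at step 7
Step 8: cell (0,1)='.' (+2 fires, +4 burnt)
Step 9: cell (0,1)='.' (+0 fires, +2 burnt)
  fire out at step 9

7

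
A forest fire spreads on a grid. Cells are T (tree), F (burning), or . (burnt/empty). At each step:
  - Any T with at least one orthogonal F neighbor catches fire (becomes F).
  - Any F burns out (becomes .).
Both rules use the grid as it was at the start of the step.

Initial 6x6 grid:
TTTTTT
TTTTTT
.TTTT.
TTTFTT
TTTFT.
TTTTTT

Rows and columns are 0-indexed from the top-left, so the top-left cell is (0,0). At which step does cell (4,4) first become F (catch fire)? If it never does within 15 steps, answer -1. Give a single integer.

Step 1: cell (4,4)='F' (+6 fires, +2 burnt)
  -> target ignites at step 1
Step 2: cell (4,4)='.' (+8 fires, +6 burnt)
Step 3: cell (4,4)='.' (+8 fires, +8 burnt)
Step 4: cell (4,4)='.' (+5 fires, +8 burnt)
Step 5: cell (4,4)='.' (+3 fires, +5 burnt)
Step 6: cell (4,4)='.' (+1 fires, +3 burnt)
Step 7: cell (4,4)='.' (+0 fires, +1 burnt)
  fire out at step 7

1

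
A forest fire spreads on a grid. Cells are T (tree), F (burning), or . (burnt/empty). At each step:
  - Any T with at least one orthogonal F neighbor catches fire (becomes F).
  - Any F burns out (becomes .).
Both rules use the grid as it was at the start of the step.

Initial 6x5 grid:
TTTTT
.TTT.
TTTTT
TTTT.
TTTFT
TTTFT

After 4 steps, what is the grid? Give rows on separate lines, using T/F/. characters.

Step 1: 5 trees catch fire, 2 burn out
  TTTTT
  .TTT.
  TTTTT
  TTTF.
  TTF.F
  TTF.F
Step 2: 4 trees catch fire, 5 burn out
  TTTTT
  .TTT.
  TTTFT
  TTF..
  TF...
  TF...
Step 3: 6 trees catch fire, 4 burn out
  TTTTT
  .TTF.
  TTF.F
  TF...
  F....
  F....
Step 4: 4 trees catch fire, 6 burn out
  TTTFT
  .TF..
  TF...
  F....
  .....
  .....

TTTFT
.TF..
TF...
F....
.....
.....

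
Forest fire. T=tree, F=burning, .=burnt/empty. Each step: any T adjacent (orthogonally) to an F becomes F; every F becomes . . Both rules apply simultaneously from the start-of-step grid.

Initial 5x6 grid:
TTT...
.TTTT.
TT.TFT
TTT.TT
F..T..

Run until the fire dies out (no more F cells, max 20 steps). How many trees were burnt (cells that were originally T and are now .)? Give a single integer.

Step 1: +5 fires, +2 burnt (F count now 5)
Step 2: +4 fires, +5 burnt (F count now 4)
Step 3: +3 fires, +4 burnt (F count now 3)
Step 4: +2 fires, +3 burnt (F count now 2)
Step 5: +1 fires, +2 burnt (F count now 1)
Step 6: +1 fires, +1 burnt (F count now 1)
Step 7: +0 fires, +1 burnt (F count now 0)
Fire out after step 7
Initially T: 17, now '.': 29
Total burnt (originally-T cells now '.'): 16

Answer: 16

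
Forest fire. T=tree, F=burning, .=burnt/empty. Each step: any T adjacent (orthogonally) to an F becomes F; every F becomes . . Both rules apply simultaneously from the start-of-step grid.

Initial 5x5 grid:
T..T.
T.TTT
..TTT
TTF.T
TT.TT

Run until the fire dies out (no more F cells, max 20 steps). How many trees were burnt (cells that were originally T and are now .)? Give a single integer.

Answer: 14

Derivation:
Step 1: +2 fires, +1 burnt (F count now 2)
Step 2: +4 fires, +2 burnt (F count now 4)
Step 3: +3 fires, +4 burnt (F count now 3)
Step 4: +3 fires, +3 burnt (F count now 3)
Step 5: +1 fires, +3 burnt (F count now 1)
Step 6: +1 fires, +1 burnt (F count now 1)
Step 7: +0 fires, +1 burnt (F count now 0)
Fire out after step 7
Initially T: 16, now '.': 23
Total burnt (originally-T cells now '.'): 14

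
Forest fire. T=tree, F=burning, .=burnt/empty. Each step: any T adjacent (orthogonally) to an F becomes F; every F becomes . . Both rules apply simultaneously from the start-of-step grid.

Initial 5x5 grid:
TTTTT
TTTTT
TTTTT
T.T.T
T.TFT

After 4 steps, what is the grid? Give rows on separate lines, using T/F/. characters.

Step 1: 2 trees catch fire, 1 burn out
  TTTTT
  TTTTT
  TTTTT
  T.T.T
  T.F.F
Step 2: 2 trees catch fire, 2 burn out
  TTTTT
  TTTTT
  TTTTT
  T.F.F
  T....
Step 3: 2 trees catch fire, 2 burn out
  TTTTT
  TTTTT
  TTFTF
  T....
  T....
Step 4: 4 trees catch fire, 2 burn out
  TTTTT
  TTFTF
  TF.F.
  T....
  T....

TTTTT
TTFTF
TF.F.
T....
T....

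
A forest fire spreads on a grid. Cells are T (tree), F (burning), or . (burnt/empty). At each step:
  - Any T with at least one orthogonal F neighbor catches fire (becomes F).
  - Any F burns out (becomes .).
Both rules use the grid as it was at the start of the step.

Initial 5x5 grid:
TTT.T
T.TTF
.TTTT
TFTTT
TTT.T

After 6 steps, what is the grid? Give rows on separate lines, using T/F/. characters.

Step 1: 7 trees catch fire, 2 burn out
  TTT.F
  T.TF.
  .FTTF
  F.FTT
  TFT.T
Step 2: 7 trees catch fire, 7 burn out
  TTT..
  T.F..
  ..FF.
  ...FF
  F.F.T
Step 3: 2 trees catch fire, 7 burn out
  TTF..
  T....
  .....
  .....
  ....F
Step 4: 1 trees catch fire, 2 burn out
  TF...
  T....
  .....
  .....
  .....
Step 5: 1 trees catch fire, 1 burn out
  F....
  T....
  .....
  .....
  .....
Step 6: 1 trees catch fire, 1 burn out
  .....
  F....
  .....
  .....
  .....

.....
F....
.....
.....
.....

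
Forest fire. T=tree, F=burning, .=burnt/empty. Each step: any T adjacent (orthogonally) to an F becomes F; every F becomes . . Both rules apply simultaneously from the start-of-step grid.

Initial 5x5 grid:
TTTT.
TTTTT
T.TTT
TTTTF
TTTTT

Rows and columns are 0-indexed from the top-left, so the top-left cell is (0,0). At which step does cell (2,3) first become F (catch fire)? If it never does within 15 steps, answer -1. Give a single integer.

Step 1: cell (2,3)='T' (+3 fires, +1 burnt)
Step 2: cell (2,3)='F' (+4 fires, +3 burnt)
  -> target ignites at step 2
Step 3: cell (2,3)='.' (+4 fires, +4 burnt)
Step 4: cell (2,3)='.' (+4 fires, +4 burnt)
Step 5: cell (2,3)='.' (+4 fires, +4 burnt)
Step 6: cell (2,3)='.' (+2 fires, +4 burnt)
Step 7: cell (2,3)='.' (+1 fires, +2 burnt)
Step 8: cell (2,3)='.' (+0 fires, +1 burnt)
  fire out at step 8

2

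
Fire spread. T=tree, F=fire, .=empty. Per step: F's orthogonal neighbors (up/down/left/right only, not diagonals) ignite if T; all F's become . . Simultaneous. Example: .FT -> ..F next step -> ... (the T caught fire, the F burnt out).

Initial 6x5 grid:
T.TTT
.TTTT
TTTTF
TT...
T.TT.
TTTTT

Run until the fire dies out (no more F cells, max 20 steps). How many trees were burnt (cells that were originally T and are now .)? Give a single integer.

Step 1: +2 fires, +1 burnt (F count now 2)
Step 2: +3 fires, +2 burnt (F count now 3)
Step 3: +3 fires, +3 burnt (F count now 3)
Step 4: +4 fires, +3 burnt (F count now 4)
Step 5: +1 fires, +4 burnt (F count now 1)
Step 6: +1 fires, +1 burnt (F count now 1)
Step 7: +1 fires, +1 burnt (F count now 1)
Step 8: +1 fires, +1 burnt (F count now 1)
Step 9: +1 fires, +1 burnt (F count now 1)
Step 10: +2 fires, +1 burnt (F count now 2)
Step 11: +2 fires, +2 burnt (F count now 2)
Step 12: +0 fires, +2 burnt (F count now 0)
Fire out after step 12
Initially T: 22, now '.': 29
Total burnt (originally-T cells now '.'): 21

Answer: 21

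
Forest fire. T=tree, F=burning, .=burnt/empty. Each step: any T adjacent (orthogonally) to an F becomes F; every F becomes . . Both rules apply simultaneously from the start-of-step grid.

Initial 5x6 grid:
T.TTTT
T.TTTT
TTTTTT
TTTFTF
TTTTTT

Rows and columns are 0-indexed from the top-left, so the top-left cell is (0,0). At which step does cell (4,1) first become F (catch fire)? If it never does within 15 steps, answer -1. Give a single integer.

Step 1: cell (4,1)='T' (+6 fires, +2 burnt)
Step 2: cell (4,1)='T' (+7 fires, +6 burnt)
Step 3: cell (4,1)='F' (+7 fires, +7 burnt)
  -> target ignites at step 3
Step 4: cell (4,1)='.' (+4 fires, +7 burnt)
Step 5: cell (4,1)='.' (+1 fires, +4 burnt)
Step 6: cell (4,1)='.' (+1 fires, +1 burnt)
Step 7: cell (4,1)='.' (+0 fires, +1 burnt)
  fire out at step 7

3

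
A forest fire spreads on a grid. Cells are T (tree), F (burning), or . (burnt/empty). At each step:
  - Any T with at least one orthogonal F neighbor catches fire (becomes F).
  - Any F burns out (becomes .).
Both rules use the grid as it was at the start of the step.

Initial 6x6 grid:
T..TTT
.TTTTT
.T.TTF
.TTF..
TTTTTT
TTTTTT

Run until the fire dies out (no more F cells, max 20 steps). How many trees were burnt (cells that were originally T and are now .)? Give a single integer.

Answer: 25

Derivation:
Step 1: +5 fires, +2 burnt (F count now 5)
Step 2: +7 fires, +5 burnt (F count now 7)
Step 3: +8 fires, +7 burnt (F count now 8)
Step 4: +4 fires, +8 burnt (F count now 4)
Step 5: +1 fires, +4 burnt (F count now 1)
Step 6: +0 fires, +1 burnt (F count now 0)
Fire out after step 6
Initially T: 26, now '.': 35
Total burnt (originally-T cells now '.'): 25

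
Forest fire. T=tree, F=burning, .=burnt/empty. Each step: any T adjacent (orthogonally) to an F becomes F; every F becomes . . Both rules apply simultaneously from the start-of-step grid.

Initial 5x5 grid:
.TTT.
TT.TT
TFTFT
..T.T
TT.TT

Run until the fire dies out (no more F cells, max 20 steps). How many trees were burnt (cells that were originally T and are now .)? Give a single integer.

Answer: 14

Derivation:
Step 1: +5 fires, +2 burnt (F count now 5)
Step 2: +6 fires, +5 burnt (F count now 6)
Step 3: +2 fires, +6 burnt (F count now 2)
Step 4: +1 fires, +2 burnt (F count now 1)
Step 5: +0 fires, +1 burnt (F count now 0)
Fire out after step 5
Initially T: 16, now '.': 23
Total burnt (originally-T cells now '.'): 14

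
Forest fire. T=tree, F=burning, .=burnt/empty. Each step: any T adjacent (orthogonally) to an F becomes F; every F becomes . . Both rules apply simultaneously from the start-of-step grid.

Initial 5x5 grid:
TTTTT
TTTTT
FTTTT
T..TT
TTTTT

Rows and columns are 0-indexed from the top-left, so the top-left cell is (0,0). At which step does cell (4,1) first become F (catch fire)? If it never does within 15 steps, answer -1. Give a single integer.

Step 1: cell (4,1)='T' (+3 fires, +1 burnt)
Step 2: cell (4,1)='T' (+4 fires, +3 burnt)
Step 3: cell (4,1)='F' (+4 fires, +4 burnt)
  -> target ignites at step 3
Step 4: cell (4,1)='.' (+5 fires, +4 burnt)
Step 5: cell (4,1)='.' (+4 fires, +5 burnt)
Step 6: cell (4,1)='.' (+2 fires, +4 burnt)
Step 7: cell (4,1)='.' (+0 fires, +2 burnt)
  fire out at step 7

3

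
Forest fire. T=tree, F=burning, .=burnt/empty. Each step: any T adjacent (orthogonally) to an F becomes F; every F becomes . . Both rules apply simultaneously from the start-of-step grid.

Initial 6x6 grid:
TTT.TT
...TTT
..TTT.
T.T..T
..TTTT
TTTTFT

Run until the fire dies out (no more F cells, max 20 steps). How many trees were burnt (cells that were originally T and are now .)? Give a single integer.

Answer: 19

Derivation:
Step 1: +3 fires, +1 burnt (F count now 3)
Step 2: +3 fires, +3 burnt (F count now 3)
Step 3: +3 fires, +3 burnt (F count now 3)
Step 4: +2 fires, +3 burnt (F count now 2)
Step 5: +1 fires, +2 burnt (F count now 1)
Step 6: +1 fires, +1 burnt (F count now 1)
Step 7: +2 fires, +1 burnt (F count now 2)
Step 8: +1 fires, +2 burnt (F count now 1)
Step 9: +2 fires, +1 burnt (F count now 2)
Step 10: +1 fires, +2 burnt (F count now 1)
Step 11: +0 fires, +1 burnt (F count now 0)
Fire out after step 11
Initially T: 23, now '.': 32
Total burnt (originally-T cells now '.'): 19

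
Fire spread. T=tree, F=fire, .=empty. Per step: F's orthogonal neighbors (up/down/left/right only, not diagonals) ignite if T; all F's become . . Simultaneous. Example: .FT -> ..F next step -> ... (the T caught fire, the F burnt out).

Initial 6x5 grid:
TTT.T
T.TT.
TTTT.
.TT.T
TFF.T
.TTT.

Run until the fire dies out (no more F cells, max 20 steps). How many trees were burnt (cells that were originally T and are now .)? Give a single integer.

Answer: 16

Derivation:
Step 1: +5 fires, +2 burnt (F count now 5)
Step 2: +3 fires, +5 burnt (F count now 3)
Step 3: +3 fires, +3 burnt (F count now 3)
Step 4: +3 fires, +3 burnt (F count now 3)
Step 5: +2 fires, +3 burnt (F count now 2)
Step 6: +0 fires, +2 burnt (F count now 0)
Fire out after step 6
Initially T: 19, now '.': 27
Total burnt (originally-T cells now '.'): 16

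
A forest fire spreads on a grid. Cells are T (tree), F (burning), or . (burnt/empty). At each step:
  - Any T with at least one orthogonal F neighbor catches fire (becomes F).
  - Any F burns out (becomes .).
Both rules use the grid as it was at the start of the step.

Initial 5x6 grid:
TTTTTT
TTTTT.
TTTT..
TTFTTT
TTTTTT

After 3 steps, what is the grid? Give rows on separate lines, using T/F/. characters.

Step 1: 4 trees catch fire, 1 burn out
  TTTTTT
  TTTTT.
  TTFT..
  TF.FTT
  TTFTTT
Step 2: 7 trees catch fire, 4 burn out
  TTTTTT
  TTFTT.
  TF.F..
  F...FT
  TF.FTT
Step 3: 7 trees catch fire, 7 burn out
  TTFTTT
  TF.FT.
  F.....
  .....F
  F...FT

TTFTTT
TF.FT.
F.....
.....F
F...FT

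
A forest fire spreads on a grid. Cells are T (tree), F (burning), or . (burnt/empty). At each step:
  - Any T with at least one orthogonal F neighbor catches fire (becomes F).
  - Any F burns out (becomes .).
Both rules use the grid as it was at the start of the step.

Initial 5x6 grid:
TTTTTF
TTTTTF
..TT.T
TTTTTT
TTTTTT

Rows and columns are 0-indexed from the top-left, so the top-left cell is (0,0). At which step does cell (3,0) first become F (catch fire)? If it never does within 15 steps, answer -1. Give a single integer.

Step 1: cell (3,0)='T' (+3 fires, +2 burnt)
Step 2: cell (3,0)='T' (+3 fires, +3 burnt)
Step 3: cell (3,0)='T' (+5 fires, +3 burnt)
Step 4: cell (3,0)='T' (+5 fires, +5 burnt)
Step 5: cell (3,0)='T' (+4 fires, +5 burnt)
Step 6: cell (3,0)='T' (+2 fires, +4 burnt)
Step 7: cell (3,0)='F' (+2 fires, +2 burnt)
  -> target ignites at step 7
Step 8: cell (3,0)='.' (+1 fires, +2 burnt)
Step 9: cell (3,0)='.' (+0 fires, +1 burnt)
  fire out at step 9

7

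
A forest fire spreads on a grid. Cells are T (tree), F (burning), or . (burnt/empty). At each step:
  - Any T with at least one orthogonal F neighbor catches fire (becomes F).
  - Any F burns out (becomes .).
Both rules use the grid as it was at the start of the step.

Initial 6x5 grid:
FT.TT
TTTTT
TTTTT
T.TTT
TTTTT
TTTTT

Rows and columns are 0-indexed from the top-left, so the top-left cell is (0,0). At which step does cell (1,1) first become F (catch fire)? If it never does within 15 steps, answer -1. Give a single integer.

Step 1: cell (1,1)='T' (+2 fires, +1 burnt)
Step 2: cell (1,1)='F' (+2 fires, +2 burnt)
  -> target ignites at step 2
Step 3: cell (1,1)='.' (+3 fires, +2 burnt)
Step 4: cell (1,1)='.' (+3 fires, +3 burnt)
Step 5: cell (1,1)='.' (+6 fires, +3 burnt)
Step 6: cell (1,1)='.' (+5 fires, +6 burnt)
Step 7: cell (1,1)='.' (+3 fires, +5 burnt)
Step 8: cell (1,1)='.' (+2 fires, +3 burnt)
Step 9: cell (1,1)='.' (+1 fires, +2 burnt)
Step 10: cell (1,1)='.' (+0 fires, +1 burnt)
  fire out at step 10

2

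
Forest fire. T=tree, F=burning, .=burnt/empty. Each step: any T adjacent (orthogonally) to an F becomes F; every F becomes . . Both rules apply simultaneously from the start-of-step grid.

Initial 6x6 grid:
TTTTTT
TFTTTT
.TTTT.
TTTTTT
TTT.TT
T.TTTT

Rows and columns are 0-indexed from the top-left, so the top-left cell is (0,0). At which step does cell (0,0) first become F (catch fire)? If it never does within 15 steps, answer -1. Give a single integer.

Step 1: cell (0,0)='T' (+4 fires, +1 burnt)
Step 2: cell (0,0)='F' (+5 fires, +4 burnt)
  -> target ignites at step 2
Step 3: cell (0,0)='.' (+6 fires, +5 burnt)
Step 4: cell (0,0)='.' (+6 fires, +6 burnt)
Step 5: cell (0,0)='.' (+4 fires, +6 burnt)
Step 6: cell (0,0)='.' (+3 fires, +4 burnt)
Step 7: cell (0,0)='.' (+2 fires, +3 burnt)
Step 8: cell (0,0)='.' (+1 fires, +2 burnt)
Step 9: cell (0,0)='.' (+0 fires, +1 burnt)
  fire out at step 9

2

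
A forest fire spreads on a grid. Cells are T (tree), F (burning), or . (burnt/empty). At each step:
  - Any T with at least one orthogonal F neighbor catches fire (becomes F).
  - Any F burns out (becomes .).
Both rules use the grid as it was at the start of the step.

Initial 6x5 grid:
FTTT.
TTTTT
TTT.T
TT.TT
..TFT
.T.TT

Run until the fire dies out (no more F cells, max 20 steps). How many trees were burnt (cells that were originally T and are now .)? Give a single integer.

Answer: 20

Derivation:
Step 1: +6 fires, +2 burnt (F count now 6)
Step 2: +5 fires, +6 burnt (F count now 5)
Step 3: +5 fires, +5 burnt (F count now 5)
Step 4: +4 fires, +5 burnt (F count now 4)
Step 5: +0 fires, +4 burnt (F count now 0)
Fire out after step 5
Initially T: 21, now '.': 29
Total burnt (originally-T cells now '.'): 20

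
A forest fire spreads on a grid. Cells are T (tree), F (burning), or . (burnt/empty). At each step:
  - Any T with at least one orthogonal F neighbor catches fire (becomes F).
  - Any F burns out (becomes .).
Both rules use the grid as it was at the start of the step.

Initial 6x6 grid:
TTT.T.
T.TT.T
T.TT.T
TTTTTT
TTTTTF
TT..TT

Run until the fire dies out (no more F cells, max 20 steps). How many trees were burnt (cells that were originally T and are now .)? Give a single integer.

Answer: 26

Derivation:
Step 1: +3 fires, +1 burnt (F count now 3)
Step 2: +4 fires, +3 burnt (F count now 4)
Step 3: +3 fires, +4 burnt (F count now 3)
Step 4: +3 fires, +3 burnt (F count now 3)
Step 5: +5 fires, +3 burnt (F count now 5)
Step 6: +3 fires, +5 burnt (F count now 3)
Step 7: +2 fires, +3 burnt (F count now 2)
Step 8: +2 fires, +2 burnt (F count now 2)
Step 9: +1 fires, +2 burnt (F count now 1)
Step 10: +0 fires, +1 burnt (F count now 0)
Fire out after step 10
Initially T: 27, now '.': 35
Total burnt (originally-T cells now '.'): 26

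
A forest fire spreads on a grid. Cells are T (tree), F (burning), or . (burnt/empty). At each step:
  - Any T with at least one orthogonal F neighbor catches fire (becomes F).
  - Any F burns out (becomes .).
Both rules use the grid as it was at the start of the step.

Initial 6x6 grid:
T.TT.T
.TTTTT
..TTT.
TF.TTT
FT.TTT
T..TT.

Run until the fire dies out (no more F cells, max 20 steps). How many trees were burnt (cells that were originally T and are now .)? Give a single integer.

Step 1: +3 fires, +2 burnt (F count now 3)
Step 2: +0 fires, +3 burnt (F count now 0)
Fire out after step 2
Initially T: 23, now '.': 16
Total burnt (originally-T cells now '.'): 3

Answer: 3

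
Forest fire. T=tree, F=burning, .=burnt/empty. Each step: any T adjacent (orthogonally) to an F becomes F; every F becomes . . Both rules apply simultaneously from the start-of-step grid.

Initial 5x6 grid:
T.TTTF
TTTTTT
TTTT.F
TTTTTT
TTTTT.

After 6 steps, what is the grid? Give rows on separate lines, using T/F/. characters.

Step 1: 3 trees catch fire, 2 burn out
  T.TTF.
  TTTTTF
  TTTT..
  TTTTTF
  TTTTT.
Step 2: 3 trees catch fire, 3 burn out
  T.TF..
  TTTTF.
  TTTT..
  TTTTF.
  TTTTT.
Step 3: 4 trees catch fire, 3 burn out
  T.F...
  TTTF..
  TTTT..
  TTTF..
  TTTTF.
Step 4: 4 trees catch fire, 4 burn out
  T.....
  TTF...
  TTTF..
  TTF...
  TTTF..
Step 5: 4 trees catch fire, 4 burn out
  T.....
  TF....
  TTF...
  TF....
  TTF...
Step 6: 4 trees catch fire, 4 burn out
  T.....
  F.....
  TF....
  F.....
  TF....

T.....
F.....
TF....
F.....
TF....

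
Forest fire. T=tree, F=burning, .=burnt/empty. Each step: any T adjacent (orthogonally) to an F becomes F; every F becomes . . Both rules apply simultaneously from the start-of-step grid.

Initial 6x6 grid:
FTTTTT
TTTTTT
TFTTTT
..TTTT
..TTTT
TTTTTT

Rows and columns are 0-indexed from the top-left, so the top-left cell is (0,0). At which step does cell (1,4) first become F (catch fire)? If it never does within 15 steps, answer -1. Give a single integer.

Step 1: cell (1,4)='T' (+5 fires, +2 burnt)
Step 2: cell (1,4)='T' (+4 fires, +5 burnt)
Step 3: cell (1,4)='T' (+5 fires, +4 burnt)
Step 4: cell (1,4)='F' (+6 fires, +5 burnt)
  -> target ignites at step 4
Step 5: cell (1,4)='.' (+6 fires, +6 burnt)
Step 6: cell (1,4)='.' (+3 fires, +6 burnt)
Step 7: cell (1,4)='.' (+1 fires, +3 burnt)
Step 8: cell (1,4)='.' (+0 fires, +1 burnt)
  fire out at step 8

4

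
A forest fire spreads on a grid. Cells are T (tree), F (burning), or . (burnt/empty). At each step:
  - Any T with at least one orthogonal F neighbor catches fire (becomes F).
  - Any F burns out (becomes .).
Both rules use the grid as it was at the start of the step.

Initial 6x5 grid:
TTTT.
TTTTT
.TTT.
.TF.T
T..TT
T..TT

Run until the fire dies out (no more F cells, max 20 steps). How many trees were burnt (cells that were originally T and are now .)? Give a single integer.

Step 1: +2 fires, +1 burnt (F count now 2)
Step 2: +3 fires, +2 burnt (F count now 3)
Step 3: +3 fires, +3 burnt (F count now 3)
Step 4: +4 fires, +3 burnt (F count now 4)
Step 5: +1 fires, +4 burnt (F count now 1)
Step 6: +0 fires, +1 burnt (F count now 0)
Fire out after step 6
Initially T: 20, now '.': 23
Total burnt (originally-T cells now '.'): 13

Answer: 13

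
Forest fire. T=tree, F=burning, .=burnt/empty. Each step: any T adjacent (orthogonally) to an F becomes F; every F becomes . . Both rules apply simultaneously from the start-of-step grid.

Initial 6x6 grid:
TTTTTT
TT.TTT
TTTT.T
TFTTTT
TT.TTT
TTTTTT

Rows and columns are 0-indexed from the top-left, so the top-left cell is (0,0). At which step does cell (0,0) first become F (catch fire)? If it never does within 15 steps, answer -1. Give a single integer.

Step 1: cell (0,0)='T' (+4 fires, +1 burnt)
Step 2: cell (0,0)='T' (+6 fires, +4 burnt)
Step 3: cell (0,0)='T' (+7 fires, +6 burnt)
Step 4: cell (0,0)='F' (+6 fires, +7 burnt)
  -> target ignites at step 4
Step 5: cell (0,0)='.' (+5 fires, +6 burnt)
Step 6: cell (0,0)='.' (+3 fires, +5 burnt)
Step 7: cell (0,0)='.' (+1 fires, +3 burnt)
Step 8: cell (0,0)='.' (+0 fires, +1 burnt)
  fire out at step 8

4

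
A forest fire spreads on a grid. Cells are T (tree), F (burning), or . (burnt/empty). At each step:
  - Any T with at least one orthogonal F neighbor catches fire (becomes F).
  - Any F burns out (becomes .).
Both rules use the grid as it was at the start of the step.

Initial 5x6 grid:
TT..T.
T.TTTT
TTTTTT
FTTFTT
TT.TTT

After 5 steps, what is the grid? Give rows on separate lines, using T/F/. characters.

Step 1: 7 trees catch fire, 2 burn out
  TT..T.
  T.TTTT
  FTTFTT
  .FF.FT
  FT.FTT
Step 2: 8 trees catch fire, 7 burn out
  TT..T.
  F.TFTT
  .FF.FT
  .....F
  .F..FT
Step 3: 5 trees catch fire, 8 burn out
  FT..T.
  ..F.FT
  .....F
  ......
  .....F
Step 4: 3 trees catch fire, 5 burn out
  .F..F.
  .....F
  ......
  ......
  ......
Step 5: 0 trees catch fire, 3 burn out
  ......
  ......
  ......
  ......
  ......

......
......
......
......
......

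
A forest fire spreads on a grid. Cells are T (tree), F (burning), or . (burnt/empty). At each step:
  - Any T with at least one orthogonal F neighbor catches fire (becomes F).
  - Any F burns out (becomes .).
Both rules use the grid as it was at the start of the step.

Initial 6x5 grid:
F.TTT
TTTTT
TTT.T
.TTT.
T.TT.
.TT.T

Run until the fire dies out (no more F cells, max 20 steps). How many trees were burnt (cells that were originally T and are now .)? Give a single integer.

Answer: 19

Derivation:
Step 1: +1 fires, +1 burnt (F count now 1)
Step 2: +2 fires, +1 burnt (F count now 2)
Step 3: +2 fires, +2 burnt (F count now 2)
Step 4: +4 fires, +2 burnt (F count now 4)
Step 5: +3 fires, +4 burnt (F count now 3)
Step 6: +4 fires, +3 burnt (F count now 4)
Step 7: +2 fires, +4 burnt (F count now 2)
Step 8: +1 fires, +2 burnt (F count now 1)
Step 9: +0 fires, +1 burnt (F count now 0)
Fire out after step 9
Initially T: 21, now '.': 28
Total burnt (originally-T cells now '.'): 19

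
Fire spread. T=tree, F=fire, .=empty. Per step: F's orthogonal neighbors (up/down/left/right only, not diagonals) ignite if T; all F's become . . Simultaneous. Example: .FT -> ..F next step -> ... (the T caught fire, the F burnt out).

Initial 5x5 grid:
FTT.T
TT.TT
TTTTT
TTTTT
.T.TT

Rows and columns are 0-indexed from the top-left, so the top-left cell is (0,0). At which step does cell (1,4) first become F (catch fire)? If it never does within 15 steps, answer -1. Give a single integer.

Step 1: cell (1,4)='T' (+2 fires, +1 burnt)
Step 2: cell (1,4)='T' (+3 fires, +2 burnt)
Step 3: cell (1,4)='T' (+2 fires, +3 burnt)
Step 4: cell (1,4)='T' (+2 fires, +2 burnt)
Step 5: cell (1,4)='T' (+3 fires, +2 burnt)
Step 6: cell (1,4)='T' (+3 fires, +3 burnt)
Step 7: cell (1,4)='F' (+3 fires, +3 burnt)
  -> target ignites at step 7
Step 8: cell (1,4)='.' (+2 fires, +3 burnt)
Step 9: cell (1,4)='.' (+0 fires, +2 burnt)
  fire out at step 9

7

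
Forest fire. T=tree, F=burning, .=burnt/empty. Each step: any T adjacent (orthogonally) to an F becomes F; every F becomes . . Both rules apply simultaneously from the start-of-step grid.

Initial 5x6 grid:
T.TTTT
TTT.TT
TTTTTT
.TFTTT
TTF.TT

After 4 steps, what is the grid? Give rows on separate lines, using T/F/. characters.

Step 1: 4 trees catch fire, 2 burn out
  T.TTTT
  TTT.TT
  TTFTTT
  .F.FTT
  TF..TT
Step 2: 5 trees catch fire, 4 burn out
  T.TTTT
  TTF.TT
  TF.FTT
  ....FT
  F...TT
Step 3: 6 trees catch fire, 5 burn out
  T.FTTT
  TF..TT
  F...FT
  .....F
  ....FT
Step 4: 5 trees catch fire, 6 burn out
  T..FTT
  F...FT
  .....F
  ......
  .....F

T..FTT
F...FT
.....F
......
.....F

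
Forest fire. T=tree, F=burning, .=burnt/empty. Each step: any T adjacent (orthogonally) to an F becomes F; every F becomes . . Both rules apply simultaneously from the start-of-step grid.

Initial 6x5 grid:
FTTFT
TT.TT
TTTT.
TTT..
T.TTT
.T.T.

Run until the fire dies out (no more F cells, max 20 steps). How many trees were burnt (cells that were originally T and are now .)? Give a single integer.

Step 1: +5 fires, +2 burnt (F count now 5)
Step 2: +4 fires, +5 burnt (F count now 4)
Step 3: +3 fires, +4 burnt (F count now 3)
Step 4: +3 fires, +3 burnt (F count now 3)
Step 5: +1 fires, +3 burnt (F count now 1)
Step 6: +1 fires, +1 burnt (F count now 1)
Step 7: +2 fires, +1 burnt (F count now 2)
Step 8: +0 fires, +2 burnt (F count now 0)
Fire out after step 8
Initially T: 20, now '.': 29
Total burnt (originally-T cells now '.'): 19

Answer: 19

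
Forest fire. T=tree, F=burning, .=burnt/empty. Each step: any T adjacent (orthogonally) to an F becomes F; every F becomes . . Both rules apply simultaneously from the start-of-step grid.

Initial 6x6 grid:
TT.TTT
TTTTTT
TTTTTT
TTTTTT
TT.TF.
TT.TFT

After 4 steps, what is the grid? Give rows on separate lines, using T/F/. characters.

Step 1: 4 trees catch fire, 2 burn out
  TT.TTT
  TTTTTT
  TTTTTT
  TTTTFT
  TT.F..
  TT.F.F
Step 2: 3 trees catch fire, 4 burn out
  TT.TTT
  TTTTTT
  TTTTFT
  TTTF.F
  TT....
  TT....
Step 3: 4 trees catch fire, 3 burn out
  TT.TTT
  TTTTFT
  TTTF.F
  TTF...
  TT....
  TT....
Step 4: 5 trees catch fire, 4 burn out
  TT.TFT
  TTTF.F
  TTF...
  TF....
  TT....
  TT....

TT.TFT
TTTF.F
TTF...
TF....
TT....
TT....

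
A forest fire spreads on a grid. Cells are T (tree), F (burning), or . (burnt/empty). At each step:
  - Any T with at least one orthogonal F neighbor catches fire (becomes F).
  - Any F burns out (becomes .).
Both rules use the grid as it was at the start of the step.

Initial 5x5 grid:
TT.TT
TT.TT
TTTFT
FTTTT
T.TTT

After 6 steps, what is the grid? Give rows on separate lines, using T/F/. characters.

Step 1: 7 trees catch fire, 2 burn out
  TT.TT
  TT.FT
  FTF.F
  .FTFT
  F.TTT
Step 2: 7 trees catch fire, 7 burn out
  TT.FT
  FT..F
  .F...
  ..F.F
  ..TFT
Step 3: 5 trees catch fire, 7 burn out
  FT..F
  .F...
  .....
  .....
  ..F.F
Step 4: 1 trees catch fire, 5 burn out
  .F...
  .....
  .....
  .....
  .....
Step 5: 0 trees catch fire, 1 burn out
  .....
  .....
  .....
  .....
  .....
Step 6: 0 trees catch fire, 0 burn out
  .....
  .....
  .....
  .....
  .....

.....
.....
.....
.....
.....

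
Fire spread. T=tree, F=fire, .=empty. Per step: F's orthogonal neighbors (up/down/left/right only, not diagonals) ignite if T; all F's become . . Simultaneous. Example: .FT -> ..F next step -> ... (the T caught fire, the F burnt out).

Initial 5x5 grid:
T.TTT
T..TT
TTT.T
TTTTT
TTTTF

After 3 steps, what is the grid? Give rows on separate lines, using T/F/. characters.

Step 1: 2 trees catch fire, 1 burn out
  T.TTT
  T..TT
  TTT.T
  TTTTF
  TTTF.
Step 2: 3 trees catch fire, 2 burn out
  T.TTT
  T..TT
  TTT.F
  TTTF.
  TTF..
Step 3: 3 trees catch fire, 3 burn out
  T.TTT
  T..TF
  TTT..
  TTF..
  TF...

T.TTT
T..TF
TTT..
TTF..
TF...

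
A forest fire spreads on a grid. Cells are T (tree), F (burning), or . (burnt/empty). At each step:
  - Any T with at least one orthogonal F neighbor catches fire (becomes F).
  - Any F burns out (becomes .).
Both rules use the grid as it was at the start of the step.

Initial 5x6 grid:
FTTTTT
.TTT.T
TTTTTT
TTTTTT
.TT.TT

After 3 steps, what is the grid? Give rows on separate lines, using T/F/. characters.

Step 1: 1 trees catch fire, 1 burn out
  .FTTTT
  .TTT.T
  TTTTTT
  TTTTTT
  .TT.TT
Step 2: 2 trees catch fire, 1 burn out
  ..FTTT
  .FTT.T
  TTTTTT
  TTTTTT
  .TT.TT
Step 3: 3 trees catch fire, 2 burn out
  ...FTT
  ..FT.T
  TFTTTT
  TTTTTT
  .TT.TT

...FTT
..FT.T
TFTTTT
TTTTTT
.TT.TT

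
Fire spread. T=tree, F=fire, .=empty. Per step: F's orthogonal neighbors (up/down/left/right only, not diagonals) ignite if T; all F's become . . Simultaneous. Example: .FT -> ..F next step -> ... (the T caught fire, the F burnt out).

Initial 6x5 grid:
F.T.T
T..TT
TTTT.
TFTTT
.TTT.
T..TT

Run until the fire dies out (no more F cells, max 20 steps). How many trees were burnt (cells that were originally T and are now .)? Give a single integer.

Step 1: +5 fires, +2 burnt (F count now 5)
Step 2: +4 fires, +5 burnt (F count now 4)
Step 3: +3 fires, +4 burnt (F count now 3)
Step 4: +2 fires, +3 burnt (F count now 2)
Step 5: +2 fires, +2 burnt (F count now 2)
Step 6: +1 fires, +2 burnt (F count now 1)
Step 7: +0 fires, +1 burnt (F count now 0)
Fire out after step 7
Initially T: 19, now '.': 28
Total burnt (originally-T cells now '.'): 17

Answer: 17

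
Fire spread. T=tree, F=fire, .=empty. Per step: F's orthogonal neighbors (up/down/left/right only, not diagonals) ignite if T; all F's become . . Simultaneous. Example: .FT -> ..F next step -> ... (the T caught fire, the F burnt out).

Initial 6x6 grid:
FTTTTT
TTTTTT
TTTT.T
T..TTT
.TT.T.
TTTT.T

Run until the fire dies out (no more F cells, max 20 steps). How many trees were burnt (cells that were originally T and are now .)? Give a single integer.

Step 1: +2 fires, +1 burnt (F count now 2)
Step 2: +3 fires, +2 burnt (F count now 3)
Step 3: +4 fires, +3 burnt (F count now 4)
Step 4: +3 fires, +4 burnt (F count now 3)
Step 5: +3 fires, +3 burnt (F count now 3)
Step 6: +2 fires, +3 burnt (F count now 2)
Step 7: +2 fires, +2 burnt (F count now 2)
Step 8: +2 fires, +2 burnt (F count now 2)
Step 9: +0 fires, +2 burnt (F count now 0)
Fire out after step 9
Initially T: 28, now '.': 29
Total burnt (originally-T cells now '.'): 21

Answer: 21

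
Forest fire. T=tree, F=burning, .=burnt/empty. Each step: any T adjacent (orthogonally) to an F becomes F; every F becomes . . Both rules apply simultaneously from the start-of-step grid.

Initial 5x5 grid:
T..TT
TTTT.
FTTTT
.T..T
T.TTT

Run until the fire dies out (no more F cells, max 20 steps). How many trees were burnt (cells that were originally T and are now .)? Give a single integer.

Step 1: +2 fires, +1 burnt (F count now 2)
Step 2: +4 fires, +2 burnt (F count now 4)
Step 3: +2 fires, +4 burnt (F count now 2)
Step 4: +2 fires, +2 burnt (F count now 2)
Step 5: +2 fires, +2 burnt (F count now 2)
Step 6: +2 fires, +2 burnt (F count now 2)
Step 7: +1 fires, +2 burnt (F count now 1)
Step 8: +1 fires, +1 burnt (F count now 1)
Step 9: +0 fires, +1 burnt (F count now 0)
Fire out after step 9
Initially T: 17, now '.': 24
Total burnt (originally-T cells now '.'): 16

Answer: 16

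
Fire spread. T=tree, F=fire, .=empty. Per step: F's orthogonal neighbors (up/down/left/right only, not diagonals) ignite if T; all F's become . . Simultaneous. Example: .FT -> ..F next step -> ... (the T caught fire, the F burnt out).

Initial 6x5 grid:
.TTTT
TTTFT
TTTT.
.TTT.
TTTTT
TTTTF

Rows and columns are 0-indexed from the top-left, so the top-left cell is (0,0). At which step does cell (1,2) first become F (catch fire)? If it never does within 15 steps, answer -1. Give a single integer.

Step 1: cell (1,2)='F' (+6 fires, +2 burnt)
  -> target ignites at step 1
Step 2: cell (1,2)='.' (+7 fires, +6 burnt)
Step 3: cell (1,2)='.' (+6 fires, +7 burnt)
Step 4: cell (1,2)='.' (+4 fires, +6 burnt)
Step 5: cell (1,2)='.' (+1 fires, +4 burnt)
Step 6: cell (1,2)='.' (+0 fires, +1 burnt)
  fire out at step 6

1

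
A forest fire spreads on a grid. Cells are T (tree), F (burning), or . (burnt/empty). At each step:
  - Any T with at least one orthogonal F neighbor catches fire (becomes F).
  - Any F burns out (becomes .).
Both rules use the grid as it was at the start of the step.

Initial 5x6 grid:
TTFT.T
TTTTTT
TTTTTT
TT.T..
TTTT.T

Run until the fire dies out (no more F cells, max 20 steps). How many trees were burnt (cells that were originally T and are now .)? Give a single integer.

Answer: 23

Derivation:
Step 1: +3 fires, +1 burnt (F count now 3)
Step 2: +4 fires, +3 burnt (F count now 4)
Step 3: +4 fires, +4 burnt (F count now 4)
Step 4: +5 fires, +4 burnt (F count now 5)
Step 5: +5 fires, +5 burnt (F count now 5)
Step 6: +2 fires, +5 burnt (F count now 2)
Step 7: +0 fires, +2 burnt (F count now 0)
Fire out after step 7
Initially T: 24, now '.': 29
Total burnt (originally-T cells now '.'): 23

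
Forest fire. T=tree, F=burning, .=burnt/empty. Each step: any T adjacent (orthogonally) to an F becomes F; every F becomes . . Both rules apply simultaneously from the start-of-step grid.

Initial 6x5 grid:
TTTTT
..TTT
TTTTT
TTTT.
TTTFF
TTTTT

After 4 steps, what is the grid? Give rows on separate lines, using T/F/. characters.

Step 1: 4 trees catch fire, 2 burn out
  TTTTT
  ..TTT
  TTTTT
  TTTF.
  TTF..
  TTTFF
Step 2: 4 trees catch fire, 4 burn out
  TTTTT
  ..TTT
  TTTFT
  TTF..
  TF...
  TTF..
Step 3: 6 trees catch fire, 4 burn out
  TTTTT
  ..TFT
  TTF.F
  TF...
  F....
  TF...
Step 4: 6 trees catch fire, 6 burn out
  TTTFT
  ..F.F
  TF...
  F....
  .....
  F....

TTTFT
..F.F
TF...
F....
.....
F....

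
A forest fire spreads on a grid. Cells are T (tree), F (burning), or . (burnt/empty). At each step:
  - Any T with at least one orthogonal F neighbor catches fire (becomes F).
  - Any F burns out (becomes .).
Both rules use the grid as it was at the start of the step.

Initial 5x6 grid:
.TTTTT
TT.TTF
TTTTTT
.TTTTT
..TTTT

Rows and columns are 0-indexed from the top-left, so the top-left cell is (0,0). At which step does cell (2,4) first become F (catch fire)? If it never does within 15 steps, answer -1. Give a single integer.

Step 1: cell (2,4)='T' (+3 fires, +1 burnt)
Step 2: cell (2,4)='F' (+4 fires, +3 burnt)
  -> target ignites at step 2
Step 3: cell (2,4)='.' (+4 fires, +4 burnt)
Step 4: cell (2,4)='.' (+4 fires, +4 burnt)
Step 5: cell (2,4)='.' (+4 fires, +4 burnt)
Step 6: cell (2,4)='.' (+4 fires, +4 burnt)
Step 7: cell (2,4)='.' (+1 fires, +4 burnt)
Step 8: cell (2,4)='.' (+0 fires, +1 burnt)
  fire out at step 8

2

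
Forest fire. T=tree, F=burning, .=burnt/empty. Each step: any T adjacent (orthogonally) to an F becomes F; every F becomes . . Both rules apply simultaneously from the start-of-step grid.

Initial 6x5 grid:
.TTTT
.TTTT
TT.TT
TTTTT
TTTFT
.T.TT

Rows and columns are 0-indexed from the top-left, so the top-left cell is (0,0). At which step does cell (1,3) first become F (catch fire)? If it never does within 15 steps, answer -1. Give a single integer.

Step 1: cell (1,3)='T' (+4 fires, +1 burnt)
Step 2: cell (1,3)='T' (+5 fires, +4 burnt)
Step 3: cell (1,3)='F' (+5 fires, +5 burnt)
  -> target ignites at step 3
Step 4: cell (1,3)='.' (+5 fires, +5 burnt)
Step 5: cell (1,3)='.' (+4 fires, +5 burnt)
Step 6: cell (1,3)='.' (+1 fires, +4 burnt)
Step 7: cell (1,3)='.' (+0 fires, +1 burnt)
  fire out at step 7

3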